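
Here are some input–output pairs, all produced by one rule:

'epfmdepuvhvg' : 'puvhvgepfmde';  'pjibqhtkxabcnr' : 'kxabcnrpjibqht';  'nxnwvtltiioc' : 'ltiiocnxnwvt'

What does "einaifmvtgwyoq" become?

Each output is the input with this applied: swap the front and back halves of the string.
"einaifmvtgwyoq" → "vtgwyoqeinaifm".

vtgwyoqeinaifm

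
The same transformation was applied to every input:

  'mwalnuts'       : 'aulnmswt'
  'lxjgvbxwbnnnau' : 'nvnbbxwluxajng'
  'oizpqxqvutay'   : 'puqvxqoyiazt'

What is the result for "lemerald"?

The transformation: take characters alternately from the front and the back (1st, last, 2nd, 2nd-last, ...), then swap the front and back halves of the string.
On "lemerald": the first step gives "ldelmaer", and the second then gives "maerldel".

maerldel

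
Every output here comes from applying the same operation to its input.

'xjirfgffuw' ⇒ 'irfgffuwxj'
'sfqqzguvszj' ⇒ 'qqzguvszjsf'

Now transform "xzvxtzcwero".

vxtzcweroxz

The transformation: move the first 2 characters to the end (rotate left by 2).
So "xzvxtzcwero" becomes "vxtzcweroxz".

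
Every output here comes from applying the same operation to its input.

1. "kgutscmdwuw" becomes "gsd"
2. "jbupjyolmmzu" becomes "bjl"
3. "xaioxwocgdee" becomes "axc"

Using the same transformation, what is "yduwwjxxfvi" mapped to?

Looking at the pairs, the operation is to delete the last 3 characters, then keep one character in every 3, starting at position 2 (positions 2nd, 5th, 8th, ...).
Applying both steps to "yduwwjxxfvi": "yduwwjxx", then "dwx".

dwx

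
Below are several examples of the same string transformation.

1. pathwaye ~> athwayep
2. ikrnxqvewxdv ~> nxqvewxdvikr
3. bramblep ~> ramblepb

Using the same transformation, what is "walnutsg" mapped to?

Each output is the input with this applied: swap the front and back halves of the string, then move the last 3 characters to the front (rotate right by 3).
On "walnutsg": the first step gives "utsgwaln", and the second then gives "alnutsgw".
(Check on "pathwaye": → "wayepath" → "athwayep" ✓)

alnutsgw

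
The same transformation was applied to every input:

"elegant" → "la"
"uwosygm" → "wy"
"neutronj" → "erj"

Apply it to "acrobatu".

cbu

Looking at the pairs, the operation is to keep one character in every 3, starting at position 2 (positions 2nd, 5th, 8th, ...).
"acrobatu" → "cbu".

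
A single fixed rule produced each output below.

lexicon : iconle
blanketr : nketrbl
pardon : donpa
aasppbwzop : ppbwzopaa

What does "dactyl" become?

tylda

What's happening: move the first 2 characters to the end (rotate left by 2), then delete the first character.
"dactyl" → "ctylda" → "tylda".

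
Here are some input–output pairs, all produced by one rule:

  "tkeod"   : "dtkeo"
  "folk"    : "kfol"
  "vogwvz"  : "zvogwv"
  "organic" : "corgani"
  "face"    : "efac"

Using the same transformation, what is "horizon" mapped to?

nhorizo

Rule — move the last character to the front.
Doing the same to "horizon": "nhorizo".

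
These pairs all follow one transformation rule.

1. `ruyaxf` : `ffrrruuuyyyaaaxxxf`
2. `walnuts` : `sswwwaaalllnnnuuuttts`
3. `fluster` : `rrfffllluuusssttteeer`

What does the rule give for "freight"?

What's happening: repeat every character 3 times, then move the last 2 characters to the front (rotate right by 2).
For "freight", step one produces "fffrrreeeiiiggghhhttt"; step two turns that into "ttfffrrreeeiiiggghhht".

ttfffrrreeeiiiggghhht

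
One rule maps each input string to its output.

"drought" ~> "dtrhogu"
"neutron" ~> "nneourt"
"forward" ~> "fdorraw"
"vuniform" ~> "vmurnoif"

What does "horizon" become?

hnoorzi

In each case the input is transformed by: take characters alternately from the front and the back (1st, last, 2nd, 2nd-last, ...).
"horizon" → "hnoorzi".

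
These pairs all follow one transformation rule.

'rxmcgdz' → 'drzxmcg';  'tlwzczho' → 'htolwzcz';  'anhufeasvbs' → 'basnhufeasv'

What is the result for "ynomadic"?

iycnomad

In each case the input is transformed by: swap the first and last characters, then move the last 2 characters to the front (rotate right by 2).
For "ynomadic", step one produces "cnomadiy"; step two turns that into "iycnomad".
(Check on "anhufeasvbs": → "snhufeasvba" → "basnhufeasv" ✓)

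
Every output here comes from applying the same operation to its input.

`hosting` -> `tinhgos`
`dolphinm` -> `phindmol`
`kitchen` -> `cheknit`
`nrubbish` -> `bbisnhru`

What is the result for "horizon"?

In each case the input is transformed by: swap the first and last characters, then move the first 3 characters to the end (rotate left by 3).
Starting from "horizon": after the first operation, "norizoh"; after the second, "izohnor".

izohnor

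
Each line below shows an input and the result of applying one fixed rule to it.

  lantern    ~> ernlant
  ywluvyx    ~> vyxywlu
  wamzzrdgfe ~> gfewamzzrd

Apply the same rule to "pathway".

The rule is to move the last 3 characters to the front (rotate right by 3).
Doing the same to "pathway": "waypath".

waypath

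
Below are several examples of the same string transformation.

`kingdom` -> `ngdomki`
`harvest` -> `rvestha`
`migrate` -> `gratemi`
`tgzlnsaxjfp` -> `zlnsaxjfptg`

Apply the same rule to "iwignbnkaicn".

Each output is the input with this applied: move the first 2 characters to the end (rotate left by 2).
Applying that to "iwignbnkaicn" gives "ignbnkaicniw".

ignbnkaicniw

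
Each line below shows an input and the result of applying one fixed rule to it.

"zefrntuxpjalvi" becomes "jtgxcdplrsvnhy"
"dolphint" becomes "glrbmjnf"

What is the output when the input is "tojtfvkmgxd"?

evbrmhrdtik

The pattern: shift every letter 2 places backward in the alphabet (wrapping around), then move the last 3 characters to the front (rotate right by 3).
For "tojtfvkmgxd", step one produces "rmhrdtikevb"; step two turns that into "evbrmhrdtik".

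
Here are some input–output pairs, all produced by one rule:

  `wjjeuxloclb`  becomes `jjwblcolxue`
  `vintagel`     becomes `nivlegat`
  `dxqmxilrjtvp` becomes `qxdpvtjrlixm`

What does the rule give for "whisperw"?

ihwwreps

In each case the input is transformed by: move the first 3 characters to the end (rotate left by 3), then reverse the string.
Starting from "whisperw": after the first operation, "sperwwhi"; after the second, "ihwwreps".
(Check on "dxqmxilrjtvp": → "mxilrjtvpdxq" → "qxdpvtjrlixm" ✓)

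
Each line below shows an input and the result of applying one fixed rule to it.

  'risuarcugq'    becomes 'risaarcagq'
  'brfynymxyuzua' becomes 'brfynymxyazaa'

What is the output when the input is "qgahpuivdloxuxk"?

qgahpaivdloxaxk

In each case the input is transformed by: replace every "u" with "a".
On "qgahpuivdloxuxk" that produces "qgahpaivdloxaxk".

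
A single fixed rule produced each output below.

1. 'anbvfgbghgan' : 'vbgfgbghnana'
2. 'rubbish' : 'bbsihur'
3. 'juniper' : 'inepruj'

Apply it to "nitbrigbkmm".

btirbgmkmin

Rule — swap each adjacent pair of characters (1↔2, 3↔4, ...), then move the first 2 characters to the end (rotate left by 2).
Applying both steps to "nitbrigbkmm": "inbtirbgmkm", then "btirbgmkmin".
(Check on "rubbish": → "urbbsih" → "bbsihur" ✓)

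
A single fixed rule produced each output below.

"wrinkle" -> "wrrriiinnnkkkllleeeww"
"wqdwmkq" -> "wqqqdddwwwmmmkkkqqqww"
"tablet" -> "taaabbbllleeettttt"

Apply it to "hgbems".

The pattern: repeat every character 3 times, then move the first 2 characters to the end (rotate left by 2).
Applying both steps to "hgbems": "hhhgggbbbeeemmmsss", then "hgggbbbeeemmmssshh".

hgggbbbeeemmmssshh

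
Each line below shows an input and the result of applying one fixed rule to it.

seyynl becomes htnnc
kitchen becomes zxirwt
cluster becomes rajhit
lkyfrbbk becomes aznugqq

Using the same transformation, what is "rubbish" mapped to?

The rule is to delete the last character, then shift every letter 11 places backward in the alphabet (wrapping around).
For "rubbish", step one produces "rubbis"; step two turns that into "gjqqxh".
(Check on "cluster": → "cluste" → "rajhit" ✓)

gjqqxh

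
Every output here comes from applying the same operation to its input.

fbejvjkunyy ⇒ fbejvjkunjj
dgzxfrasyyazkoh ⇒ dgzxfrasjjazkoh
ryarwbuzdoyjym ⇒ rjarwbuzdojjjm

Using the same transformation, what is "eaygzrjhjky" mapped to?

The transformation: replace every "y" with "j".
On "eaygzrjhjky" that produces "eajgzrjhjkj".

eajgzrjhjkj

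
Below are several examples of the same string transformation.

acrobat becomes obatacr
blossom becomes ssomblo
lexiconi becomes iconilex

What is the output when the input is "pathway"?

Rule — move the first 3 characters to the end (rotate left by 3).
Applying that to "pathway" gives "hwaypat".

hwaypat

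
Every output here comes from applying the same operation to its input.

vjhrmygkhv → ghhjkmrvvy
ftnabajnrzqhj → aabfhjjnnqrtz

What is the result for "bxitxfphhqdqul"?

Looking at the pairs, the operation is to sort the characters into alphabetical order.
On "bxitxfphhqdqul" that produces "bdfhhilpqqtuxx".

bdfhhilpqqtuxx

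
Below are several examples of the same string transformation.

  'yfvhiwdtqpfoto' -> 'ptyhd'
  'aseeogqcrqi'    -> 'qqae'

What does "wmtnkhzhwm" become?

Rule — keep one character in every 3, starting at position 1 (positions 1st, 4th, 7th, ...), then move the last 2 characters to the front (rotate right by 2).
"wmtnkhzhwm" → "wnzm" → "zmwn".

zmwn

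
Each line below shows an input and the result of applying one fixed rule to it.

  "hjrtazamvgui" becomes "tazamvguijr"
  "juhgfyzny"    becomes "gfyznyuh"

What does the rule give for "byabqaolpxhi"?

The rule is to delete the first character, then move the first 2 characters to the end (rotate left by 2).
Applying both steps to "byabqaolpxhi": "yabqaolpxhi", then "bqaolpxhiya".

bqaolpxhiya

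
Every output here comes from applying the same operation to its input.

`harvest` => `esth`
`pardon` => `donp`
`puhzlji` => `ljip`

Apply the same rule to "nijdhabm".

Rule — move the last 3 characters to the front (rotate right by 3), then keep only the first 4 characters.
So "nijdhabm" becomes "abmn".

abmn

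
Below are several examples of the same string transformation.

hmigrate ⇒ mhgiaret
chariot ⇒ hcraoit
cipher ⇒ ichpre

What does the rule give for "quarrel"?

uqraerl

In each case the input is transformed by: swap each adjacent pair of characters (1↔2, 3↔4, ...).
For "quarrel" the result is "uqraerl".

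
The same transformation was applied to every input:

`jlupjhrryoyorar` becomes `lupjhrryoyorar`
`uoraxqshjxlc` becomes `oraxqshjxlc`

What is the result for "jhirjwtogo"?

hirjwtogo

What's happening: delete the first character.
For "jhirjwtogo" the result is "hirjwtogo".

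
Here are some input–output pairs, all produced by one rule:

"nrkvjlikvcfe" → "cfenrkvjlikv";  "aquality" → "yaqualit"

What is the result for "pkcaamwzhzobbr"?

obbrpkcaamwzhz

The rule is to move the first 3 characters to the end (rotate left by 3), then swap the front and back halves of the string.
Applying that to "pkcaamwzhzobbr" gives "obbrpkcaamwzhz".
(Check on "nrkvjlikvcfe": → "vjlikvcfenrk" → "cfenrkvjlikv" ✓)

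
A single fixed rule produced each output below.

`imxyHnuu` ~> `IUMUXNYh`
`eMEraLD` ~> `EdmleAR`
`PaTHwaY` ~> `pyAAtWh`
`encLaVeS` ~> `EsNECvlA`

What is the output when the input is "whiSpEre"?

In each case the input is transformed by: flip the case of every letter, then take characters alternately from the front and the back (1st, last, 2nd, 2nd-last, ...).
Applying both steps to "whiSpEre": "WHIsPeRE", then "WEHRIesP".
(Check on "encLaVeS": → "ENClAvEs" → "EsNECvlA" ✓)

WEHRIesP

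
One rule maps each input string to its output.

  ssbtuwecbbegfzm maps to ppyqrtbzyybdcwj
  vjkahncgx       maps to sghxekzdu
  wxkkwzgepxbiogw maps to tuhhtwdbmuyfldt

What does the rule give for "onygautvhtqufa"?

Rule — shift every letter 3 places backward in the alphabet (wrapping around).
So "onygautvhtqufa" becomes "lkvdxrqseqnrcx".

lkvdxrqseqnrcx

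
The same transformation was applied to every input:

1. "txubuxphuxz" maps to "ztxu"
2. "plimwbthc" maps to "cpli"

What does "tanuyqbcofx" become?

xtan

The pattern: move the first 3 characters to the end (rotate left by 3), then keep only the last 4 characters.
On "tanuyqbcofx": the first step gives "uyqbcofxtan", and the second then gives "xtan".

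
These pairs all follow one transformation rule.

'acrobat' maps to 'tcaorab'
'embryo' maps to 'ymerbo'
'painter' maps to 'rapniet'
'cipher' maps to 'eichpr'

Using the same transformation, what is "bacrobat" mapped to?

aabrcbot

In each case the input is transformed by: swap each adjacent pair of characters (1↔2, 3↔4, ...), then move the last character to the front.
On "bacrobat": the first step gives "abrcbota", and the second then gives "aabrcbot".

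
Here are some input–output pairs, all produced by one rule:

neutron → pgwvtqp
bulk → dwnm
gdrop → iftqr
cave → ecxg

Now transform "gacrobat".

The transformation: shift every letter 2 places forward in the alphabet (wrapping around).
"gacrobat" → "icetqdcv".

icetqdcv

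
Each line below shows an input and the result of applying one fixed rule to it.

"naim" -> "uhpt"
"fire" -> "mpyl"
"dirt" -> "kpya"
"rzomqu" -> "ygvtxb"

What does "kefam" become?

rlmht

Each output is the input with this applied: shift every letter 7 places forward in the alphabet (wrapping around).
Applying that to "kefam" gives "rlmht".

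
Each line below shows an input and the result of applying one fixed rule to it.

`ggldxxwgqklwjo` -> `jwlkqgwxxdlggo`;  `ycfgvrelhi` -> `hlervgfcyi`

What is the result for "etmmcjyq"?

yjcmmteq

In each case the input is transformed by: reverse the string, then move the first character to the end.
For "etmmcjyq" the result is "yjcmmteq".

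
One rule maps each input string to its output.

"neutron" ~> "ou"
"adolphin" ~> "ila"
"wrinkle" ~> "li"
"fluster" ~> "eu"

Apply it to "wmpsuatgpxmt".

mgum

The pattern: reverse the string, then keep one character in every 3, starting at position 2 (positions 2nd, 5th, 8th, ...).
"wmpsuatgpxmt" → "tmxpgtauspmw" → "mgum".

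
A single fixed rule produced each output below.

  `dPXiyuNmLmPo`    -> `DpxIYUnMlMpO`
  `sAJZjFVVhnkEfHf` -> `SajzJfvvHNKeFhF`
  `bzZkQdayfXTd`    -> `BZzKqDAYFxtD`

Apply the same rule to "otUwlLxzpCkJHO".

OTuWLlXZPcKjho

The transformation: flip the case of every letter.
Applying that to "otUwlLxzpCkJHO" gives "OTuWLlXZPcKjho".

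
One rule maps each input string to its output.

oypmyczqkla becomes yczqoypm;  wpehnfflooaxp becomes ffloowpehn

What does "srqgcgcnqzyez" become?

What's happening: delete the last 3 characters, then swap the front and back halves of the string.
On "srqgcgcnqzyez" that produces "gcnqzsrqgc".
(Check on "oypmyczqkla": → "oypmyczq" → "yczqoypm" ✓)

gcnqzsrqgc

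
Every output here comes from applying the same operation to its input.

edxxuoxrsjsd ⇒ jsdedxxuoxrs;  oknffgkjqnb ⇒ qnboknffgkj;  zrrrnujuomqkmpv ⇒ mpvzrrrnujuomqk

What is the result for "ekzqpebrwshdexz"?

What's happening: move the last 3 characters to the front (rotate right by 3).
Applying that to "ekzqpebrwshdexz" gives "exzekzqpebrwshd".

exzekzqpebrwshd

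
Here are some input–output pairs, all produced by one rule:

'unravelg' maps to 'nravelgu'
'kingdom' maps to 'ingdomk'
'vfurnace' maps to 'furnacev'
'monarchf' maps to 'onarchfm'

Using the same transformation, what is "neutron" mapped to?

eutronn

The transformation: move the first character to the end.
For "neutron" the result is "eutronn".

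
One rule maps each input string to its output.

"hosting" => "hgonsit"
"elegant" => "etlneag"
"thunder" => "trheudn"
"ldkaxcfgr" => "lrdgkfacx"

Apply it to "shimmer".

The pattern: take characters alternately from the front and the back (1st, last, 2nd, 2nd-last, ...).
Doing the same to "shimmer": "srheimm".

srheimm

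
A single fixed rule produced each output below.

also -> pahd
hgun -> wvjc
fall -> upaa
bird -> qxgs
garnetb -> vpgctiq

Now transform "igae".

Looking at the pairs, the operation is to shift every letter 11 places backward in the alphabet (wrapping around).
Doing the same to "igae": "xvpt".

xvpt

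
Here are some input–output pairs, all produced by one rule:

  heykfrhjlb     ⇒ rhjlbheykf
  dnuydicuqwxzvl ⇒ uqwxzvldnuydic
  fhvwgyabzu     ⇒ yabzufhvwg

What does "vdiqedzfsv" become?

The transformation: swap the front and back halves of the string.
Doing the same to "vdiqedzfsv": "dzfsvvdiqe".

dzfsvvdiqe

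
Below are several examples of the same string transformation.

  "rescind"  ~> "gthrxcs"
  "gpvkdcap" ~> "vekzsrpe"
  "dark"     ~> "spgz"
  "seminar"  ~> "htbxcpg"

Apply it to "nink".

The rule is to shift every letter 11 places backward in the alphabet (wrapping around).
For "nink" the result is "cxcz".

cxcz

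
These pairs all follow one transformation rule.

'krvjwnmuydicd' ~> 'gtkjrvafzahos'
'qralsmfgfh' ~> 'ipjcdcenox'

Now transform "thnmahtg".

What's happening: move the first 3 characters to the end (rotate left by 3), then shift every letter 3 places backward in the alphabet (wrapping around).
For "thnmahtg", step one produces "mahtgthn"; step two turns that into "jxeqdqek".

jxeqdqek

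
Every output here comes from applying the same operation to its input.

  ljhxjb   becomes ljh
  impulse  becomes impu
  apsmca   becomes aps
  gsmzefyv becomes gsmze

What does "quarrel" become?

The transformation: delete the last 3 characters.
On "quarrel" that produces "quar".

quar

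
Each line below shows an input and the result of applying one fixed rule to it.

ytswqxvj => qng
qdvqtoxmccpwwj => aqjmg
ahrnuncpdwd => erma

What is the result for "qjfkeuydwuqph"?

gban

Rule — shift every letter 3 places backward in the alphabet (wrapping around), then keep one character in every 3, starting at position 2 (positions 2nd, 5th, 8th, ...).
Applying both steps to "qjfkeuydwuqph": "ngchbrvatrnme", then "gban".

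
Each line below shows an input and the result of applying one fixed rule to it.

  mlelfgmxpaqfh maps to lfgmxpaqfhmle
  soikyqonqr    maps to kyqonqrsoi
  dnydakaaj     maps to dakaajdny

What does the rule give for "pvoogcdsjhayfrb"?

Looking at the pairs, the operation is to move the first 3 characters to the end (rotate left by 3).
For "pvoogcdsjhayfrb" the result is "ogcdsjhayfrbpvo".

ogcdsjhayfrbpvo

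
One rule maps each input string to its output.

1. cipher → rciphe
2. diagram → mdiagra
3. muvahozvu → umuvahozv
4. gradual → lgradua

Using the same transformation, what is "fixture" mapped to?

Looking at the pairs, the operation is to move the last character to the front.
Applying that to "fixture" gives "efixtur".

efixtur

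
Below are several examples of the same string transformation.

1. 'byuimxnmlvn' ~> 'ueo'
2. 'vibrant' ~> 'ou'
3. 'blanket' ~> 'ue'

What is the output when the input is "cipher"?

ia

What's happening: shift every letter 7 places backward in the alphabet (wrapping around), then keep only the vowels.
Applying both steps to "cipher": "vbiaxk", then "ia".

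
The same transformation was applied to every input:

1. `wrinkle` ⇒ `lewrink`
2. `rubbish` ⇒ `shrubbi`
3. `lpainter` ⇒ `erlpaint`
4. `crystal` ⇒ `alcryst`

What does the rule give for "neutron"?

The pattern: move the last 2 characters to the front (rotate right by 2).
Doing the same to "neutron": "onneutr".

onneutr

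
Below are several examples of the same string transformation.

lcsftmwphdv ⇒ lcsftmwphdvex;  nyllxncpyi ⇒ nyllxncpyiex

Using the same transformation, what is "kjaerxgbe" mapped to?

Rule — append "ex".
Applying that to "kjaerxgbe" gives "kjaerxgbeex".

kjaerxgbeex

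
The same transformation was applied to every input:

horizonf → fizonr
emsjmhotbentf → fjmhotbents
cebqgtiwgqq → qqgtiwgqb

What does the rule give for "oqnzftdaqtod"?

Looking at the pairs, the operation is to delete the first 2 characters, then swap the first and last characters.
Working it through for "oqnzftdaqtod": intermediate "nzftdaqtod", final "dzftdaqton".

dzftdaqton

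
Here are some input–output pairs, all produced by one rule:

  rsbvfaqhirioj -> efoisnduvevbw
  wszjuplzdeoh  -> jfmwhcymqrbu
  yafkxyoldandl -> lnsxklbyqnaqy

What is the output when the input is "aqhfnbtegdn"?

ndusaogrtqa

Each output is the input with this applied: shift every letter 13 places forward in the alphabet (wrapping around) — i.e. ROT13.
On "aqhfnbtegdn" that produces "ndusaogrtqa".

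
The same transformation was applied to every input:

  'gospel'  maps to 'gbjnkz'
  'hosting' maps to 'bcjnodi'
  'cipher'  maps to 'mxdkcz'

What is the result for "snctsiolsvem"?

hnixondjgnqz

The rule is to move the last character to the front, then shift every letter 5 places backward in the alphabet (wrapping around).
Applying both steps to "snctsiolsvem": "msnctsiolsve", then "hnixondjgnqz".
(Check on "gospel": → "lgospe" → "gbjnkz" ✓)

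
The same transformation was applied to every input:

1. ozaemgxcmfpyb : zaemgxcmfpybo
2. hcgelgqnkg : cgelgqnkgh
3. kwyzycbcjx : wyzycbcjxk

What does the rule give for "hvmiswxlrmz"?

vmiswxlrmzh

Each output is the input with this applied: move the first character to the end.
Applying that to "hvmiswxlrmz" gives "vmiswxlrmzh".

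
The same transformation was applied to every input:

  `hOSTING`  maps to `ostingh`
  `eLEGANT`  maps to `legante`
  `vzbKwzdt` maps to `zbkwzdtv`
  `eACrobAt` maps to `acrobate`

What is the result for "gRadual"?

Rule — move the first character to the end, then convert every letter to lowercase.
Applying both steps to "gRadual": "Radualg", then "radualg".

radualg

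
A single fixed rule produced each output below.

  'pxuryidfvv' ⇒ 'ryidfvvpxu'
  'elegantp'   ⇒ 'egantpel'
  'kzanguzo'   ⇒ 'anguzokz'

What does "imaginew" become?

The pattern: move the last 2 characters to the front (rotate right by 2), then swap the front and back halves of the string.
"imaginew" → "aginewim".
(Check on "elegantp": → "tpelegan" → "egantpel" ✓)

aginewim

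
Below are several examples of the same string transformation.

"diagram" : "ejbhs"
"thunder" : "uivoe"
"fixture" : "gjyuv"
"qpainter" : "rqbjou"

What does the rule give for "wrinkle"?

xsjol

Each output is the input with this applied: shift every letter 1 place forward in the alphabet (wrapping around), then delete the last 2 characters.
Working it through for "wrinkle": intermediate "xsjolmf", final "xsjol".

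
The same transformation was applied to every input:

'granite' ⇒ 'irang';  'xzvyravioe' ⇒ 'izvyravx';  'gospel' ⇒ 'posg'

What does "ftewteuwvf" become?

wtewteuf

Rule — delete the last 2 characters, then swap the first and last characters.
Working it through for "ftewteuwvf": intermediate "ftewteuw", final "wtewteuf".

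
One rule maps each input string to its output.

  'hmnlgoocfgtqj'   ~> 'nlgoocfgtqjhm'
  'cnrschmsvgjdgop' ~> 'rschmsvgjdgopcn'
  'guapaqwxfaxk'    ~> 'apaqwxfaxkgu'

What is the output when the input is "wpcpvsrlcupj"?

cpvsrlcupjwp

The rule is to move the first 2 characters to the end (rotate left by 2).
Applying that to "wpcpvsrlcupj" gives "cpvsrlcupjwp".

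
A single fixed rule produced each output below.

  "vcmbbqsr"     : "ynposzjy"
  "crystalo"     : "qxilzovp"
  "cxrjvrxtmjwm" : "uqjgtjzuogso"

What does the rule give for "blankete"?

hbqbyixk

What's happening: shift every letter 3 places backward in the alphabet (wrapping around), then swap the front and back halves of the string.
Working it through for "blankete": intermediate "yixkhbqb", final "hbqbyixk".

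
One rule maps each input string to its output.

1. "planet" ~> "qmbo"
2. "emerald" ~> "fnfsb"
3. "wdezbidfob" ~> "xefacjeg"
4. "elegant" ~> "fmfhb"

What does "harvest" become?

Rule — shift every letter 1 place forward in the alphabet (wrapping around), then delete the last 2 characters.
Starting from "harvest": after the first operation, "ibswftu"; after the second, "ibswf".

ibswf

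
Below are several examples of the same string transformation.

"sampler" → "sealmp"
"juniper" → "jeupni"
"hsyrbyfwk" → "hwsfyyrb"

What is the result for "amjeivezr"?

azmejvei

The transformation: delete the last character, then take characters alternately from the front and the back (1st, last, 2nd, 2nd-last, ...).
Working it through for "amjeivezr": intermediate "amjeivez", final "azmejvei".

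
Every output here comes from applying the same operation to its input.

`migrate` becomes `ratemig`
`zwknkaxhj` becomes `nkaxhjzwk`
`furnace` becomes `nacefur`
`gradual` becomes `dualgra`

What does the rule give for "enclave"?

Looking at the pairs, the operation is to move the first 3 characters to the end (rotate left by 3).
Doing the same to "enclave": "laveenc".

laveenc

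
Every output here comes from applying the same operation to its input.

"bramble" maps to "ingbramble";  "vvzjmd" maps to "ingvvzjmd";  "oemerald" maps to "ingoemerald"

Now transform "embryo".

The pattern: prepend "ing".
"embryo" → "ingembryo".

ingembryo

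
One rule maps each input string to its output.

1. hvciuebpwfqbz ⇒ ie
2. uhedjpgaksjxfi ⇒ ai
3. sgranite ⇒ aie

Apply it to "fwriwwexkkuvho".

io

The transformation: keep every other character starting from the second (positions 2nd, 4th, 6th, ...), then keep only the vowels.
"fwriwwexkkuvho" → "wiwxkvo" → "io".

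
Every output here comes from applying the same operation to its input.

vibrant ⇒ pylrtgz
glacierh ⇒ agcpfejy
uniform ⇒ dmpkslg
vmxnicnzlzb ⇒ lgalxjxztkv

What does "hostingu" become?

rglesfmq

Looking at the pairs, the operation is to shift every letter 2 places backward in the alphabet (wrapping around), then move the first 3 characters to the end (rotate left by 3).
Applying both steps to "hostingu": "fmqrgles", then "rglesfmq".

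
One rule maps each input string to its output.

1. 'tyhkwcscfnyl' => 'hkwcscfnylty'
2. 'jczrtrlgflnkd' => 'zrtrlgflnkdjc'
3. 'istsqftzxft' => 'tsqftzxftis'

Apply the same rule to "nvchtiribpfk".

Each output is the input with this applied: move the first 2 characters to the end (rotate left by 2).
Doing the same to "nvchtiribpfk": "chtiribpfknv".

chtiribpfknv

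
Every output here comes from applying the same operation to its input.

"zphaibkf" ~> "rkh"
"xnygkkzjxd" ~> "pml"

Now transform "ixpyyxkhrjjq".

zajl

Looking at the pairs, the operation is to shift every letter 2 places forward in the alphabet (wrapping around), then keep one character in every 3, starting at position 2 (positions 2nd, 5th, 8th, ...).
For "ixpyyxkhrjjq", step one produces "kzraazmjtlls"; step two turns that into "zajl".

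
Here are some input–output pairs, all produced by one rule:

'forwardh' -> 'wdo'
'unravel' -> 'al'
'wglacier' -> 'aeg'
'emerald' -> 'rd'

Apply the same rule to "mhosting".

snh

Looking at the pairs, the operation is to move the first 2 characters to the end (rotate left by 2), then keep one character in every 3, starting at position 2 (positions 2nd, 5th, 8th, ...).
Applying that to "mhosting" gives "snh".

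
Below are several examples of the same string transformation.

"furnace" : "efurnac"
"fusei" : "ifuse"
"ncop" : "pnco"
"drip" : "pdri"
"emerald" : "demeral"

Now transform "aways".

The rule is to move the last character to the front.
On "aways" that produces "saway".

saway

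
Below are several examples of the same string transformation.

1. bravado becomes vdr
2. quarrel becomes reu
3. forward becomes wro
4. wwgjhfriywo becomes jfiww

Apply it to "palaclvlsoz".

Looking at the pairs, the operation is to keep every other character starting from the second (positions 2nd, 4th, 6th, ...), then move the first character to the end.
On "palaclvlsoz": the first step gives "aallo", and the second then gives "alloa".

alloa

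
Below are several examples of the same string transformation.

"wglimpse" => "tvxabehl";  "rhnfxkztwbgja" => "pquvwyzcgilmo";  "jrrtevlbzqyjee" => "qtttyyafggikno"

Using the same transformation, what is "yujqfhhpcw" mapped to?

ruwwyefjln

Each output is the input with this applied: sort the characters into alphabetical order, then shift every letter 11 places backward in the alphabet (wrapping around).
On "yujqfhhpcw": the first step gives "cfhhjpquwy", and the second then gives "ruwwyefjln".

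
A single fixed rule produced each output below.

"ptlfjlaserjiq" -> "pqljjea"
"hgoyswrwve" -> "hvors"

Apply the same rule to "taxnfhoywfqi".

tqxwfo

The pattern: keep every other character starting from the first (positions 1st, 3rd, 5th, ...), then take characters alternately from the front and the back (1st, last, 2nd, 2nd-last, ...).
On "taxnfhoywfqi" that produces "tqxwfo".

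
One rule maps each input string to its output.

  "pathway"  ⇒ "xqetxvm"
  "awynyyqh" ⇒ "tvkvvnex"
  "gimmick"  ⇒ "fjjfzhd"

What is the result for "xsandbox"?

In each case the input is transformed by: shift every letter 3 places backward in the alphabet (wrapping around), then move the first character to the end.
For "xsandbox", step one produces "upxkaylu"; step two turns that into "pxkayluu".

pxkayluu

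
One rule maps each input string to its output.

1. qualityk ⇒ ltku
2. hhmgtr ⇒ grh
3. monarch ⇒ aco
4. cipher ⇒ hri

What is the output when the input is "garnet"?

nta

The transformation: keep every other character starting from the second (positions 2nd, 4th, 6th, ...), then move the first character to the end.
"garnet" → "ant" → "nta".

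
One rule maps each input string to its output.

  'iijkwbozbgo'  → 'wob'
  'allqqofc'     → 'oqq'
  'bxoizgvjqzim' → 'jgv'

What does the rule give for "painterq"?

Rule — take characters alternately from the front and the back (1st, last, 2nd, 2nd-last, ...), then keep only the last 3 characters.
Starting from "painterq": after the first operation, "pqarient"; after the second, "ent".

ent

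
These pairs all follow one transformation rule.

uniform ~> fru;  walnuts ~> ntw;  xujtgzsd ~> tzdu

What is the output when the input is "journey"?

Each output is the input with this applied: move the first 2 characters to the end (rotate left by 2), then keep every other character starting from the second (positions 2nd, 4th, 6th, ...).
Applying both steps to "journey": "urneyjo", then "rej".
(Check on "uniform": → "iformun" → "fru" ✓)

rej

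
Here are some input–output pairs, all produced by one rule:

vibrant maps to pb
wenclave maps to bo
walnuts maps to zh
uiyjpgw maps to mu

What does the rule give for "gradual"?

oo

The transformation: keep one character in every 3, starting at position 3 (positions 3rd, 6th, 9th, ...), then shift every letter 12 places backward in the alphabet (wrapping around).
Working it through for "gradual": intermediate "aa", final "oo".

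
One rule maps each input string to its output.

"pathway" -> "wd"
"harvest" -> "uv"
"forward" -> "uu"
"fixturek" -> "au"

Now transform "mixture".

What's happening: shift every letter 3 places forward in the alphabet (wrapping around), then keep one character in every 3, starting at position 3 (positions 3rd, 6th, 9th, ...).
"mixture" → "plawxuh" → "au".

au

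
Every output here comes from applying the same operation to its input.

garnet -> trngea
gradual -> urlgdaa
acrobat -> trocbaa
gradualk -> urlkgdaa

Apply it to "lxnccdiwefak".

The rule is to sort the characters into reverse alphabetical order.
"lxnccdiwefak" → "xwnlkifedcca".

xwnlkifedcca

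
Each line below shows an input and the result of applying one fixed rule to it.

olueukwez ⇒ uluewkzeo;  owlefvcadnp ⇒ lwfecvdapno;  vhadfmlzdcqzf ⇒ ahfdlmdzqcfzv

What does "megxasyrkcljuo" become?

geaxyskrlcujmo

Each output is the input with this applied: move the first character to the end, then swap each adjacent pair of characters (1↔2, 3↔4, ...).
Applying both steps to "megxasyrkcljuo": "egxasyrkcljuom", then "geaxyskrlcujmo".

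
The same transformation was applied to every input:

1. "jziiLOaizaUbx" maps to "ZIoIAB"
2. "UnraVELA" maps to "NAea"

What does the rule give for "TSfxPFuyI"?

sXfY

The rule is to keep every other character starting from the second (positions 2nd, 4th, 6th, ...), then flip the case of every letter.
On "TSfxPFuyI" that produces "sXfY".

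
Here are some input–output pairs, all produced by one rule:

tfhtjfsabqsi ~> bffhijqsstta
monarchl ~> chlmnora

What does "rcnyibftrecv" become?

Rule — sort the characters into alphabetical order, then move the first character to the end.
Working it through for "rcnyibftrecv": intermediate "bccefinrrtvy", final "ccefinrrtvyb".

ccefinrrtvyb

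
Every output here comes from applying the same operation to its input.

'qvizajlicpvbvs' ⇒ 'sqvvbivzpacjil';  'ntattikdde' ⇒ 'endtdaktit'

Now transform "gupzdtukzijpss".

sgsuppjzidztku

Rule — take characters alternately from the front and the back (1st, last, 2nd, 2nd-last, ...), then swap each adjacent pair of characters (1↔2, 3↔4, ...).
Applying both steps to "gupzdtukzijpss": "gsusppzjditzuk", then "sgsuppjzidztku".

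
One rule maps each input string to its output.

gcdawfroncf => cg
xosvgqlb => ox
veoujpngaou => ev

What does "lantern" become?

Looking at the pairs, the operation is to reverse the string, then keep only the last 2 characters.
Applying both steps to "lantern": "nretnal", then "al".

al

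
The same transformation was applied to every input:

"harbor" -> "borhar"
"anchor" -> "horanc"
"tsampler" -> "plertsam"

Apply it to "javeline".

Each output is the input with this applied: swap the front and back halves of the string.
Applying that to "javeline" gives "linejave".

linejave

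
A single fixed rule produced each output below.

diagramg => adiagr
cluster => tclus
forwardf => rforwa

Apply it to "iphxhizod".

ziphxhi

Looking at the pairs, the operation is to delete the last 2 characters, then move the last character to the front.
For "iphxhizod" the result is "ziphxhi".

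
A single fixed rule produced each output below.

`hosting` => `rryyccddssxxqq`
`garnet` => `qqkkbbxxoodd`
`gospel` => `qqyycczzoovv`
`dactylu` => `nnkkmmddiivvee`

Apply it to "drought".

nnbbyyeeqqrrdd

What's happening: shift every letter 10 places forward in the alphabet (wrapping around), then double every character.
For "drought", step one produces "nbyeqrd"; step two turns that into "nnbbyyeeqqrrdd".
(Check on "hosting": → "rycdsxq" → "rryyccddssxxqq" ✓)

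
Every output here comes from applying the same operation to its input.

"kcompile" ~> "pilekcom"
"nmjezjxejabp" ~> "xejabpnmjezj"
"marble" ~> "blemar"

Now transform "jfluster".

The pattern: swap the front and back halves of the string.
Doing the same to "jfluster": "sterjflu".

sterjflu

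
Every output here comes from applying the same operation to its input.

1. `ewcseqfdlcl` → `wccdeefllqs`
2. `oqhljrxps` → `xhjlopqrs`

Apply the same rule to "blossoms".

Looking at the pairs, the operation is to sort the characters into alphabetical order, then move the last character to the front.
Doing the same to "blossoms": "sblmooss".

sblmooss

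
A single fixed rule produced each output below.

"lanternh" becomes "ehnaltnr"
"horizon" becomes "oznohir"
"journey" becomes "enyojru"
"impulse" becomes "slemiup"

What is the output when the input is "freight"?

In each case the input is transformed by: swap each adjacent pair of characters (1↔2, 3↔4, ...), then move the last 3 characters to the front (rotate right by 3).
"freight" → "rfiehgt" → "hgtrfie".
(Check on "horizon": → "ohirozn" → "oznohir" ✓)

hgtrfie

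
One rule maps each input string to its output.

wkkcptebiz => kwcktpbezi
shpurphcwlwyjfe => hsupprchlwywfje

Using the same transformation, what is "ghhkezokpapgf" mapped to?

The rule is to swap each adjacent pair of characters (1↔2, 3↔4, ...).
"ghhkezokpapgf" → "hgkhzekoapgpf".

hgkhzekoapgpf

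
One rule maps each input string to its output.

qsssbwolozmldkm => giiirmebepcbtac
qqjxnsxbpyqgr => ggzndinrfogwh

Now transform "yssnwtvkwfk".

oiidmjlamva

Rule — shift every letter 10 places backward in the alphabet (wrapping around).
So "yssnwtvkwfk" becomes "oiidmjlamva".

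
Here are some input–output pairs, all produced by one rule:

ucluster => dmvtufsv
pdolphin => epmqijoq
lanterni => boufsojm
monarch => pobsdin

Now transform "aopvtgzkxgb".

The pattern: shift every letter 1 place forward in the alphabet (wrapping around), then move the first character to the end.
Applying both steps to "aopvtgzkxgb": "bpqwuhalyhc", then "pqwuhalyhcb".

pqwuhalyhcb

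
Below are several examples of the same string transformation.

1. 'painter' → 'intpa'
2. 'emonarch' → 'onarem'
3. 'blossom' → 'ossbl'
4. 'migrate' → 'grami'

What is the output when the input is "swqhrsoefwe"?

qhrsoefsw

The transformation: delete the last 2 characters, then move the first 2 characters to the end (rotate left by 2).
On "swqhrsoefwe": the first step gives "swqhrsoef", and the second then gives "qhrsoefsw".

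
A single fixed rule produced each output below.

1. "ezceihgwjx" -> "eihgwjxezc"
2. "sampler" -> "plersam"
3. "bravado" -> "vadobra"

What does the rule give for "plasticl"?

Looking at the pairs, the operation is to move the first 3 characters to the end (rotate left by 3).
Doing the same to "plasticl": "sticlpla".

sticlpla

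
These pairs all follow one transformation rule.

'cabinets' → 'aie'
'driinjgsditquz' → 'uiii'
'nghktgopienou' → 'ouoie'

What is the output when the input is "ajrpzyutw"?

The transformation: move the last 2 characters to the front (rotate right by 2), then keep only the vowels.
Working it through for "ajrpzyutw": intermediate "twajrpzyu", final "au".

au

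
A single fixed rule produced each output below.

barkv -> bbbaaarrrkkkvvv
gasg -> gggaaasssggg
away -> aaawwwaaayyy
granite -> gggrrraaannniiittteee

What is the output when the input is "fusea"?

Looking at the pairs, the operation is to repeat every character 3 times.
Applying that to "fusea" gives "fffuuussseeeaaa".

fffuuussseeeaaa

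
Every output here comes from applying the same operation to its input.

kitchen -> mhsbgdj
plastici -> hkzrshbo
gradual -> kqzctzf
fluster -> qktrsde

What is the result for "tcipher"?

What's happening: shift every letter 1 place backward in the alphabet (wrapping around), then swap the first and last characters.
"tcipher" → "sbhogdq" → "qbhogds".

qbhogds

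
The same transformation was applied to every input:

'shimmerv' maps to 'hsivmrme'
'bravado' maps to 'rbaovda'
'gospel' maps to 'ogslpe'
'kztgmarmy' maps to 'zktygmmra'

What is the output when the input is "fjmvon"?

jfmnvo

Each output is the input with this applied: move the first character to the end, then take characters alternately from the front and the back (1st, last, 2nd, 2nd-last, ...).
"fjmvon" → "jmvonf" → "jfmnvo".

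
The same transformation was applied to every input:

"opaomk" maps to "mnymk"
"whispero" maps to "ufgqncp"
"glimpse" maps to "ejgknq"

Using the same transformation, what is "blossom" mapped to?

Each output is the input with this applied: delete the last character, then shift every letter 2 places backward in the alphabet (wrapping around).
"blossom" → "blosso" → "zjmqqm".

zjmqqm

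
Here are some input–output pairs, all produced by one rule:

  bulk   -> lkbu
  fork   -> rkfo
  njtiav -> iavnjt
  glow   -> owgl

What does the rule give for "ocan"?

Each output is the input with this applied: swap the front and back halves of the string.
For "ocan" the result is "anoc".

anoc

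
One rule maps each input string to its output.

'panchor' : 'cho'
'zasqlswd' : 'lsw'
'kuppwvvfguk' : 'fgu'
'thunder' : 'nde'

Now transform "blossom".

sso

The rule is to delete the last character, then keep only the last 3 characters.
"blossom" → "blosso" → "sso".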